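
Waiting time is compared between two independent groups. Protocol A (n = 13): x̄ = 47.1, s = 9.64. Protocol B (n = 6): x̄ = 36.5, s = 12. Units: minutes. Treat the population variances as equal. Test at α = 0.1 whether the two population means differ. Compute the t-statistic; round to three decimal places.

2.067

Let group 1 = protocol A, group 2 = protocol B. H0: μ_1 = μ_2; H1: μ_1 ≠ μ_2 (two-sample pooled-variance t-test, two-sided).
s_p² = [(13−1)·9.64² + (6−1)·12²]/(13+6−2) = 107.95
t = (47.1 − 36.5)/√[107.95·(1/13 + 1/6)] = 2.067
df = n₁ + n₂ − 2 = 17
Two-sided p-value ≈ 0.0543
Since p ≈ 0.0543 < α = 0.1, reject H0; the data support H1.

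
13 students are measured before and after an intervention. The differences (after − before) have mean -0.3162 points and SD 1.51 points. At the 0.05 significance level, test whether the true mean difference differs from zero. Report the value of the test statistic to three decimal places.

H0: μ_d = 0; H1: μ_d ≠ 0 (paired t-test on the differences, two-sided).
t = d̄/(s_d/√n) = -0.3162/(1.51/√13) = -0.755
df = n − 1 = 12
Two-sided p-value ≈ 0.465
Since p ≈ 0.465 > α = 0.05, fail to reject H0; the evidence is not statistically significant.

-0.755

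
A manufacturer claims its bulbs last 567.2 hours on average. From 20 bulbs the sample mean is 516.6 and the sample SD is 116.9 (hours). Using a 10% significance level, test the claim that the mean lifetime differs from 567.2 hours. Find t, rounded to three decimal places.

H0: μ = 567.2; H1: μ ≠ 567.2 (one-sample t-test, two-sided).
t = (x̄ − μ₀)/(s/√n) = (516.6 − 567.2)/(116.9/√20) = -1.936
df = n − 1 = 19
Two-sided p-value ≈ 0.068
Since p ≈ 0.068 < α = 0.1, reject H0; the evidence is statistically significant.

-1.936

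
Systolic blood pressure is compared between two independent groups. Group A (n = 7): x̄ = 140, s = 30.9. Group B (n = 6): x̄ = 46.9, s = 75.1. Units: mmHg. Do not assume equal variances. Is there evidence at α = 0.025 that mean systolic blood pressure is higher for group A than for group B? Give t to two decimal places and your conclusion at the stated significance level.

Let group 1 = group A, group 2 = group B. H0: μ_1 = μ_2; H1: μ_1 > μ_2 (Welch's two-sample t-test, right-tailed).
t = (x̄_1 − x̄_2)/√(s_1²/n_1 + s_2²/n_2) = (140 − 46.9)/√(30.9²/7 + 75.1²/6) = 2.84
Welch–Satterthwaite df ≈ 6.44
p-value = P(T ≥ 2.84) ≈ 0.014
Since p ≈ 0.014 < α = 0.025, reject H0; the evidence is statistically significant.

t = 2.84; reject H0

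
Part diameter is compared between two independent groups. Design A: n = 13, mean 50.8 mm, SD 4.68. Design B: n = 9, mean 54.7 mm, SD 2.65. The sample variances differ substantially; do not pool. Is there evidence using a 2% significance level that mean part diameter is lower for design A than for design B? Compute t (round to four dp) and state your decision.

t = -2.4840; reject H0

Let group 1 = design A, group 2 = design B. H0: μ_1 = μ_2; H1: μ_1 < μ_2 (Welch's two-sample t-test, left-tailed).
t = (x̄_1 − x̄_2)/√(s_1²/n_1 + s_2²/n_2) = (50.8 − 54.7)/√(4.68²/13 + 2.65²/9) = -2.4840
Welch–Satterthwaite df ≈ 19.44
p-value = P(T ≤ -2.4840) ≈ 0.011
Since p ≈ 0.011 < α = 0.02, reject H0; the evidence is statistically significant.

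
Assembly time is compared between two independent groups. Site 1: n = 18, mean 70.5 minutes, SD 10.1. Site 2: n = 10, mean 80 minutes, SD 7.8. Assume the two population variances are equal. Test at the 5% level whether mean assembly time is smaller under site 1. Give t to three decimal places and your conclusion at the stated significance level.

t = -2.571; reject H0

Let group 1 = site 1, group 2 = site 2. H0: μ_1 = μ_2; H1: μ_1 < μ_2 (two-sample pooled-variance t-test, left-tailed).
s_p² = [(18−1)·10.1² + (10−1)·7.8²]/(18+10−2) = 87.7588
t = (70.5 − 80)/√[87.7588·(1/18 + 1/10)] = -2.571
df = n₁ + n₂ − 2 = 26
p-value = P(T ≤ -2.571) ≈ 0.008
Since p ≈ 0.008 < α = 0.05, reject H0; the data support H1.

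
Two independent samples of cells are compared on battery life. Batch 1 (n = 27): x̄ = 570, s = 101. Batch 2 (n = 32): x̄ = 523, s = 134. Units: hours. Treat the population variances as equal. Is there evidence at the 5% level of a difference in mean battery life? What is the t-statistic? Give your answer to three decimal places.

1.498

Let group 1 = batch 1, group 2 = batch 2. H0: μ_1 = μ_2; H1: μ_1 ≠ μ_2 (two-sample pooled-variance t-test, two-sided).
s_p² = [(27−1)·101² + (32−1)·134²]/(27+32−2) = 14418.6
t = (570 − 523)/√[14418.6·(1/27 + 1/32)] = 1.498
df = n₁ + n₂ − 2 = 57
Two-sided p-value ≈ 0.1397
Since p ≈ 0.1397 > α = 0.05, fail to reject H0; the evidence is not statistically significant.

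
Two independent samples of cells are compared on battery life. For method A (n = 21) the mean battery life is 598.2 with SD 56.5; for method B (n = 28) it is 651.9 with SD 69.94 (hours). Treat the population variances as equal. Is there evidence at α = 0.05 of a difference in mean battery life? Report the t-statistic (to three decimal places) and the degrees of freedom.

Let group 1 = method A, group 2 = method B. H0: μ_1 = μ_2; H1: μ_1 ≠ μ_2 (two-sample pooled-variance t-test, two-sided).
s_p² = [(21−1)·56.5² + (28−1)·69.94²]/(21+28−2) = 4168.47
t = (598.2 − 651.9)/√[4168.47·(1/21 + 1/28)] = -2.881
df = n₁ + n₂ − 2 = 47
Two-sided p-value ≈ 0.0060
Since p ≈ 0.0060 < α = 0.05, reject H0; the evidence is statistically significant.

t = -2.881, df = 47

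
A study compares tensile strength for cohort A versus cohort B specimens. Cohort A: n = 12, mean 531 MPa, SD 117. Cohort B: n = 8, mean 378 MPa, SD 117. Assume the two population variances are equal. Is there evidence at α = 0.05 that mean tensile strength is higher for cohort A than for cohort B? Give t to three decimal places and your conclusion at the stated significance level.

Let group 1 = cohort A, group 2 = cohort B. H0: μ_1 = μ_2; H1: μ_1 > μ_2 (two-sample pooled-variance t-test, right-tailed).
s_p² = [(12−1)·117² + (8−1)·117²]/(12+8−2) = 13689
t = (531 − 378)/√[13689·(1/12 + 1/8)] = 2.865
df = n₁ + n₂ − 2 = 18
p-value = P(T ≥ 2.865) ≈ 0.0051
Since p ≈ 0.0051 < α = 0.05, reject H0; the evidence is statistically significant.

t = 2.865; reject H0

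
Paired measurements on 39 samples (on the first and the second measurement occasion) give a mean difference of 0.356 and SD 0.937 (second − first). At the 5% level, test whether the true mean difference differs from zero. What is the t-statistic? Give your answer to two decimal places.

H0: μ_d = 0; H1: μ_d ≠ 0 (paired t-test on the differences, two-sided).
t = d̄/(s_d/√n) = 0.356/(0.937/√39) = 2.37
df = n − 1 = 38
Two-sided p-value ≈ 0.0228
Since p ≈ 0.0228 < α = 0.05, reject H0; the data support H1.

2.37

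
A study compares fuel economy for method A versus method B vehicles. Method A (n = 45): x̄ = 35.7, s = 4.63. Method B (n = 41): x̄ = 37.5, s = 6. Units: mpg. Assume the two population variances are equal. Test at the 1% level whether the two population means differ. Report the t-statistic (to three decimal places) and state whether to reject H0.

Let group 1 = method A, group 2 = method B. H0: μ_1 = μ_2; H1: μ_1 ≠ μ_2 (two-sample pooled-variance t-test, two-sided).
s_p² = [(45−1)·4.63² + (41−1)·6²]/(45+41−2) = 28.3717
t = (35.7 − 37.5)/√[28.3717·(1/45 + 1/41)] = -1.565
df = n₁ + n₂ − 2 = 84
Two-sided p-value ≈ 0.1213
Since p ≈ 0.1213 > α = 0.01, fail to reject H0; the data do not provide sufficient evidence against H0.

t = -1.565; fail to reject H0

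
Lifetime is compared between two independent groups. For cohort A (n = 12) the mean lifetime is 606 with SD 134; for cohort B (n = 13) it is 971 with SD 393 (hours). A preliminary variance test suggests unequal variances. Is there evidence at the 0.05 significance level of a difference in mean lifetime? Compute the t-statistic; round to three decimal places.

-3.156

Let group 1 = cohort A, group 2 = cohort B. H0: μ_1 = μ_2; H1: μ_1 ≠ μ_2 (Welch's two-sample t-test, two-sided).
t = (x̄_1 − x̄_2)/√(s_1²/n_1 + s_2²/n_2) = (606 − 971)/√(134²/12 + 393²/13) = -3.156
Welch–Satterthwaite df ≈ 14.95
Two-sided p-value ≈ 0.007
Since p ≈ 0.007 < α = 0.05, reject H0; the evidence is statistically significant.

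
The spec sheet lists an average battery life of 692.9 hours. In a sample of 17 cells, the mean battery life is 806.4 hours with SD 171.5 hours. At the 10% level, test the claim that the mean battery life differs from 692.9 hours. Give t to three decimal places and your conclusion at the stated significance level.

H0: μ = 692.9; H1: μ ≠ 692.9 (one-sample t-test, two-sided).
t = (x̄ − μ₀)/(s/√n) = (806.4 − 692.9)/(171.5/√17) = 2.729
df = n − 1 = 16
Two-sided p-value ≈ 0.015
Since p ≈ 0.015 < α = 0.1, reject H0; the data support H1.

t = 2.729; reject H0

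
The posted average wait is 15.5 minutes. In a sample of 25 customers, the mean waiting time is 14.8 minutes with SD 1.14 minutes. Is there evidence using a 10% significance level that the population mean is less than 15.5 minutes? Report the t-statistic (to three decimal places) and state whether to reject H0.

t = -3.070; reject H0

H0: μ = 15.5; H1: μ < 15.5 (one-sample t-test, left-tailed).
t = (x̄ − μ₀)/(s/√n) = (14.8 − 15.5)/(1.14/√25) = -3.070
df = n − 1 = 24
p-value = P(T ≤ -3.070) ≈ 0.003
Since p ≈ 0.003 < α = 0.1, reject H0; the data support H1.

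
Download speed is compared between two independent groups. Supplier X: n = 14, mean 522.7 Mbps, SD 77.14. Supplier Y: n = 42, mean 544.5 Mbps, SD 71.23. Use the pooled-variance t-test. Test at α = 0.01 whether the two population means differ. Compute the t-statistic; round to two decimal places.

-0.97

Let group 1 = supplier X, group 2 = supplier Y. H0: μ_1 = μ_2; H1: μ_1 ≠ μ_2 (two-sample pooled-variance t-test, two-sided).
s_p² = [(14−1)·77.14² + (42−1)·71.23²]/(14+42−2) = 5284.81
t = (522.7 − 544.5)/√[5284.81·(1/14 + 1/42)] = -0.97
df = n₁ + n₂ − 2 = 54
Two-sided p-value ≈ 0.336
Since p ≈ 0.336 > α = 0.01, fail to reject H0; the data do not provide sufficient evidence against H0.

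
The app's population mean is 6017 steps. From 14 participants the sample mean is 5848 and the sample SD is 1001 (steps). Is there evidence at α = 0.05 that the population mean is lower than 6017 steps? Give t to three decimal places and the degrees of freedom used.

H0: μ = 6017; H1: μ < 6017 (one-sample t-test, left-tailed).
t = (x̄ − μ₀)/(s/√n) = (5848 − 6017)/(1001/√14) = -0.632
df = n − 1 = 13
p-value = P(T ≤ -0.632) ≈ 0.269
Since p ≈ 0.269 > α = 0.05, fail to reject H0; the evidence is not statistically significant.

t = -0.632, df = 13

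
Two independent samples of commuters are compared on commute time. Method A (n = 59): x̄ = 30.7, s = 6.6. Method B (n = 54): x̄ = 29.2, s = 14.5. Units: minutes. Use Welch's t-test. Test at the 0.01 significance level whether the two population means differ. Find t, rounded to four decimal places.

Let group 1 = method A, group 2 = method B. H0: μ_1 = μ_2; H1: μ_1 ≠ μ_2 (Welch's two-sample t-test, two-sided).
t = (x̄_1 − x̄_2)/√(s_1²/n_1 + s_2²/n_2) = (30.7 − 29.2)/√(6.6²/59 + 14.5²/54) = 0.6970
Welch–Satterthwaite df ≈ 72.62
Two-sided p-value ≈ 0.488
Since p ≈ 0.488 > α = 0.01, fail to reject H0; the evidence is not statistically significant.

0.6970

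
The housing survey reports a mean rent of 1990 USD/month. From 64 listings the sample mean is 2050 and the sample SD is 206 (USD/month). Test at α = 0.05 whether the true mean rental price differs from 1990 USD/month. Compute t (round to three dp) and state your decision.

t = 2.330; reject H0

H0: μ = 1990; H1: μ ≠ 1990 (one-sample t-test, two-sided).
t = (x̄ − μ₀)/(s/√n) = (2050 − 1990)/(206/√64) = 2.330
df = n − 1 = 63
Two-sided p-value ≈ 0.023
Since p ≈ 0.023 < α = 0.05, reject H0; the data support H1.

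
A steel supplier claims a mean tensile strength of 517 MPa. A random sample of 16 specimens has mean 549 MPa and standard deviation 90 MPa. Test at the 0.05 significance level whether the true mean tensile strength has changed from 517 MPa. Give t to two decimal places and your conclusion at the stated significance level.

t = 1.42; fail to reject H0

H0: μ = 517; H1: μ ≠ 517 (one-sample t-test, two-sided).
t = (x̄ − μ₀)/(s/√n) = (549 − 517)/(90/√16) = 1.42
df = n − 1 = 15
Two-sided p-value ≈ 0.175
Since p ≈ 0.175 > α = 0.05, fail to reject H0; the data do not provide sufficient evidence against H0.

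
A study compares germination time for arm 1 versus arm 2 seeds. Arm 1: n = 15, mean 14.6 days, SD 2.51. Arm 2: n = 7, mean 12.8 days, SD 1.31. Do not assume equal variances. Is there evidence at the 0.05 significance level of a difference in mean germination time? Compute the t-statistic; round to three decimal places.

Let group 1 = arm 1, group 2 = arm 2. H0: μ_1 = μ_2; H1: μ_1 ≠ μ_2 (Welch's two-sample t-test, two-sided).
t = (x̄_1 − x̄_2)/√(s_1²/n_1 + s_2²/n_2) = (14.6 − 12.8)/√(2.51²/15 + 1.31²/7) = 2.207
Welch–Satterthwaite df ≈ 19.56
Two-sided p-value ≈ 0.0394
Since p ≈ 0.0394 < α = 0.05, reject H0; the data support H1.

2.207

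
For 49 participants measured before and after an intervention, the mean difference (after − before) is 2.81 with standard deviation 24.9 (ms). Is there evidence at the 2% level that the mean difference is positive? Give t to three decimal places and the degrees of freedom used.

H0: μ_d = 0; H1: μ_d > 0 (paired t-test on the differences, right-tailed).
t = d̄/(s_d/√n) = 2.81/(24.9/√49) = 0.790
df = n − 1 = 48
p-value = P(T ≥ 0.790) ≈ 0.2167
Since p ≈ 0.2167 > α = 0.02, fail to reject H0; the data do not provide sufficient evidence against H0.

t = 0.790, df = 48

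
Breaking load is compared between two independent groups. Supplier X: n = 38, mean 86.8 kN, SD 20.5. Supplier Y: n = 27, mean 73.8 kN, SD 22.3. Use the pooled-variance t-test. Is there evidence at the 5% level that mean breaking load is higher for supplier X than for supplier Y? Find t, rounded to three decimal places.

2.429

Let group 1 = supplier X, group 2 = supplier Y. H0: μ_1 = μ_2; H1: μ_1 > μ_2 (two-sample pooled-variance t-test, right-tailed).
s_p² = [(38−1)·20.5² + (27−1)·22.3²]/(38+27−2) = 452.044
t = (86.8 − 73.8)/√[452.044·(1/38 + 1/27)] = 2.429
df = n₁ + n₂ − 2 = 63
p-value = P(T ≥ 2.429) ≈ 0.009
Since p ≈ 0.009 < α = 0.05, reject H0; the evidence is statistically significant.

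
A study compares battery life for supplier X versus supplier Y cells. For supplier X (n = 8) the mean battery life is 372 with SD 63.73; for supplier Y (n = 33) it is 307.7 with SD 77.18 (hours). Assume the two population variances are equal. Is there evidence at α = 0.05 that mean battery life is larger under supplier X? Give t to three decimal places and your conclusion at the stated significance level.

Let group 1 = supplier X, group 2 = supplier Y. H0: μ_1 = μ_2; H1: μ_1 > μ_2 (two-sample pooled-variance t-test, right-tailed).
s_p² = [(8−1)·63.73² + (33−1)·77.18²]/(8+33−2) = 5616.58
t = (372 − 307.7)/√[5616.58·(1/8 + 1/33)] = 2.177
df = n₁ + n₂ − 2 = 39
p-value = P(T ≥ 2.177) ≈ 0.0178
Since p ≈ 0.0178 < α = 0.05, reject H0; the evidence is statistically significant.

t = 2.177; reject H0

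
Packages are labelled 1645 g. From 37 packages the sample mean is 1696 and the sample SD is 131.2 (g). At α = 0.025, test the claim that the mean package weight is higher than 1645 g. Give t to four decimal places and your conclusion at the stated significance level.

H0: μ = 1645; H1: μ > 1645 (one-sample t-test, right-tailed).
t = (x̄ − μ₀)/(s/√n) = (1696 − 1645)/(131.2/√37) = 2.3645
df = n − 1 = 36
p-value = P(T ≥ 2.3645) ≈ 0.012
Since p ≈ 0.012 < α = 0.025, reject H0; the data support H1.

t = 2.3645; reject H0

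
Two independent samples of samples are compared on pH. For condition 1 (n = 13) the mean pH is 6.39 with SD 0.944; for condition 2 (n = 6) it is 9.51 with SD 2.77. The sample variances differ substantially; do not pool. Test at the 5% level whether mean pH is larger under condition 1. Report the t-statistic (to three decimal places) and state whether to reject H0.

Let group 1 = condition 1, group 2 = condition 2. H0: μ_1 = μ_2; H1: μ_1 > μ_2 (Welch's two-sample t-test, right-tailed).
t = (x̄_1 − x̄_2)/√(s_1²/n_1 + s_2²/n_2) = (6.39 − 9.51)/√(0.944²/13 + 2.77²/6) = -2.688
Welch–Satterthwaite df ≈ 5.54
p-value = P(T ≥ -2.688) ≈ 0.9804
Since p ≈ 0.9804 > α = 0.05, fail to reject H0; the data do not provide sufficient evidence against H0.

t = -2.688; fail to reject H0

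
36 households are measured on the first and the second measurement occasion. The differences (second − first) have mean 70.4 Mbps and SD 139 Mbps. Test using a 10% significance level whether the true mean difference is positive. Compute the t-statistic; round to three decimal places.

3.039

H0: μ_d = 0; H1: μ_d > 0 (paired t-test on the differences, right-tailed).
t = d̄/(s_d/√n) = 70.4/(139/√36) = 3.039
df = n − 1 = 35
p-value = P(T ≥ 3.039) ≈ 0.002
Since p ≈ 0.002 < α = 0.1, reject H0; the data support H1.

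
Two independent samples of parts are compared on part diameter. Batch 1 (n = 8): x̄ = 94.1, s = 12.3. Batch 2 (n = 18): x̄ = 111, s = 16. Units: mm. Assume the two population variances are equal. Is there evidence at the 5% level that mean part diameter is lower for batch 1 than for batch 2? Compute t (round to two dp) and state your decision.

t = -2.65; reject H0

Let group 1 = batch 1, group 2 = batch 2. H0: μ_1 = μ_2; H1: μ_1 < μ_2 (two-sample pooled-variance t-test, left-tailed).
s_p² = [(8−1)·12.3² + (18−1)·16²]/(8+18−2) = 225.46
t = (94.1 − 111)/√[225.46·(1/8 + 1/18)] = -2.65
df = n₁ + n₂ − 2 = 24
p-value = P(T ≤ -2.65) ≈ 0.007
Since p ≈ 0.007 < α = 0.05, reject H0; the data support H1.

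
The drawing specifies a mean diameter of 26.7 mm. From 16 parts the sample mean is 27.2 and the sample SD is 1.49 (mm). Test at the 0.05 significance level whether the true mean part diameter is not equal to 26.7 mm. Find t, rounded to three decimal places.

H0: μ = 26.7; H1: μ ≠ 26.7 (one-sample t-test, two-sided).
t = (x̄ − μ₀)/(s/√n) = (27.2 − 26.7)/(1.49/√16) = 1.342
df = n − 1 = 15
Two-sided p-value ≈ 0.199
Since p ≈ 0.199 > α = 0.05, fail to reject H0; the evidence is not statistically significant.

1.342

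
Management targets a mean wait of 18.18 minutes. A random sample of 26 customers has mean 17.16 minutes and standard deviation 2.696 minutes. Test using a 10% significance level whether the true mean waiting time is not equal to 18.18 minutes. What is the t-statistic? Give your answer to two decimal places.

H0: μ = 18.18; H1: μ ≠ 18.18 (one-sample t-test, two-sided).
t = (x̄ − μ₀)/(s/√n) = (17.16 − 18.18)/(2.696/√26) = -1.93
df = n − 1 = 25
Two-sided p-value ≈ 0.0651
Since p ≈ 0.0651 < α = 0.1, reject H0; the evidence is statistically significant.

-1.93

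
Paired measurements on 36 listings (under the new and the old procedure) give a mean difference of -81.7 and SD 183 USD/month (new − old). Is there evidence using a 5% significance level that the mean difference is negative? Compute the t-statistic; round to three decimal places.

H0: μ_d = 0; H1: μ_d < 0 (paired t-test on the differences, left-tailed).
t = d̄/(s_d/√n) = -81.7/(183/√36) = -2.679
df = n − 1 = 35
p-value = P(T ≤ -2.679) ≈ 0.006
Since p ≈ 0.006 < α = 0.05, reject H0; the evidence is statistically significant.

-2.679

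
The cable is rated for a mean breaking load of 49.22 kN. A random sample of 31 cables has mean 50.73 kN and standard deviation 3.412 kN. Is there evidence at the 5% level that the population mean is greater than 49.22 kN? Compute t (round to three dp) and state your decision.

t = 2.464; reject H0

H0: μ = 49.22; H1: μ > 49.22 (one-sample t-test, right-tailed).
t = (x̄ − μ₀)/(s/√n) = (50.73 − 49.22)/(3.412/√31) = 2.464
df = n − 1 = 30
p-value = P(T ≥ 2.464) ≈ 0.0098
Since p ≈ 0.0098 < α = 0.05, reject H0; the evidence is statistically significant.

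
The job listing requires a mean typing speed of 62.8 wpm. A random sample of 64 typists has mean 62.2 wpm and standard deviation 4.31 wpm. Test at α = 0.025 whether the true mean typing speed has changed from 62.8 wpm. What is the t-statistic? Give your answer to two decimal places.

-1.11

H0: μ = 62.8; H1: μ ≠ 62.8 (one-sample t-test, two-sided).
t = (x̄ − μ₀)/(s/√n) = (62.2 − 62.8)/(4.31/√64) = -1.11
df = n − 1 = 63
Two-sided p-value ≈ 0.270
Since p ≈ 0.270 > α = 0.025, fail to reject H0; the evidence is not statistically significant.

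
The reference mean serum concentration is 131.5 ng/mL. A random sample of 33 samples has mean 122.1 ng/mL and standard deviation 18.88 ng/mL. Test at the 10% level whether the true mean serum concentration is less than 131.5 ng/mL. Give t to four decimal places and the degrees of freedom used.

H0: μ = 131.5; H1: μ < 131.5 (one-sample t-test, left-tailed).
t = (x̄ − μ₀)/(s/√n) = (122.1 − 131.5)/(18.88/√33) = -2.8601
df = n − 1 = 32
p-value = P(T ≤ -2.8601) ≈ 0.0037
Since p ≈ 0.0037 < α = 0.1, reject H0; the data support H1.

t = -2.8601, df = 32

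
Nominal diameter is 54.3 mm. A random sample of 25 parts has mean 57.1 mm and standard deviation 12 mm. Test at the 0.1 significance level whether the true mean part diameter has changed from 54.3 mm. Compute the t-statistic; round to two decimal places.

H0: μ = 54.3; H1: μ ≠ 54.3 (one-sample t-test, two-sided).
t = (x̄ − μ₀)/(s/√n) = (57.1 − 54.3)/(12/√25) = 1.17
df = n − 1 = 24
Two-sided p-value ≈ 0.2548
Since p ≈ 0.2548 > α = 0.1, fail to reject H0; the data do not provide sufficient evidence against H0.

1.17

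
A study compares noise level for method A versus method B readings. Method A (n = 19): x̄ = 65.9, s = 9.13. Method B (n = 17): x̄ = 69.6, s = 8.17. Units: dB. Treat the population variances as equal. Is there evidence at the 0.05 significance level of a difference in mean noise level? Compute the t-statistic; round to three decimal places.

Let group 1 = method A, group 2 = method B. H0: μ_1 = μ_2; H1: μ_1 ≠ μ_2 (two-sample pooled-variance t-test, two-sided).
s_p² = [(19−1)·9.13² + (17−1)·8.17²]/(19+17−2) = 75.5414
t = (65.9 − 69.6)/√[75.5414·(1/19 + 1/17)] = -1.275
df = n₁ + n₂ − 2 = 34
Two-sided p-value ≈ 0.2109
Since p ≈ 0.2109 > α = 0.05, fail to reject H0; the data do not provide sufficient evidence against H0.

-1.275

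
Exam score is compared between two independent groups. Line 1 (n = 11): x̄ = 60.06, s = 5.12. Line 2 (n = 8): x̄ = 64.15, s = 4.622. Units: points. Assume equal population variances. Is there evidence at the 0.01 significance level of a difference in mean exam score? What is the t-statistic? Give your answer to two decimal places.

Let group 1 = line 1, group 2 = line 2. H0: μ_1 = μ_2; H1: μ_1 ≠ μ_2 (two-sample pooled-variance t-test, two-sided).
s_p² = [(11−1)·5.12² + (8−1)·4.622²]/(11+8−2) = 24.2167
t = (60.06 − 64.15)/√[24.2167·(1/11 + 1/8)] = -1.79
df = n₁ + n₂ − 2 = 17
Two-sided p-value ≈ 0.092
Since p ≈ 0.092 > α = 0.01, fail to reject H0; the data do not provide sufficient evidence against H0.

-1.79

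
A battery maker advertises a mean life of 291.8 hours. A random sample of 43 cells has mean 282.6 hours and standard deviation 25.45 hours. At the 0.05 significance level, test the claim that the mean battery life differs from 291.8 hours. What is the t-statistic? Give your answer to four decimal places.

-2.3705

H0: μ = 291.8; H1: μ ≠ 291.8 (one-sample t-test, two-sided).
t = (x̄ − μ₀)/(s/√n) = (282.6 − 291.8)/(25.45/√43) = -2.3705
df = n − 1 = 42
Two-sided p-value ≈ 0.022
Since p ≈ 0.022 < α = 0.05, reject H0; the evidence is statistically significant.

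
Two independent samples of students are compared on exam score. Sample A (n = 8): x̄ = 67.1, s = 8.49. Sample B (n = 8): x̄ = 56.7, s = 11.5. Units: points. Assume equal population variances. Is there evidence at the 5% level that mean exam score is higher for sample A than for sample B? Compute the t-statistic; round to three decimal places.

2.058

Let group 1 = sample A, group 2 = sample B. H0: μ_1 = μ_2; H1: μ_1 > μ_2 (two-sample pooled-variance t-test, right-tailed).
s_p² = [(8−1)·8.49² + (8−1)·11.5²]/(8+8−2) = 102.165
t = (67.1 − 56.7)/√[102.165·(1/8 + 1/8)] = 2.058
df = n₁ + n₂ − 2 = 14
p-value = P(T ≥ 2.058) ≈ 0.029
Since p ≈ 0.029 < α = 0.05, reject H0; the evidence is statistically significant.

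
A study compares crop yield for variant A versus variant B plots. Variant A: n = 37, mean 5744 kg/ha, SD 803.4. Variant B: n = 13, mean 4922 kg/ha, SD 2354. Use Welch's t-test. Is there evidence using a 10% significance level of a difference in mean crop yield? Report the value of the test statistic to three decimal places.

1.234

Let group 1 = variant A, group 2 = variant B. H0: μ_1 = μ_2; H1: μ_1 ≠ μ_2 (Welch's two-sample t-test, two-sided).
t = (x̄_1 − x̄_2)/√(s_1²/n_1 + s_2²/n_2) = (5744 − 4922)/√(803.4²/37 + 2354²/13) = 1.234
Welch–Satterthwaite df ≈ 13.00
Two-sided p-value ≈ 0.239
Since p ≈ 0.239 > α = 0.1, fail to reject H0; the evidence is not statistically significant.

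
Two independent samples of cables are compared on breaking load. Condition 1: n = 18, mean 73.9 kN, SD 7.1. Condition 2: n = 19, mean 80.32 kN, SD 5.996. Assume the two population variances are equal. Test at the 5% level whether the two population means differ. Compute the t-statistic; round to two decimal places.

-2.98

Let group 1 = condition 1, group 2 = condition 2. H0: μ_1 = μ_2; H1: μ_1 ≠ μ_2 (two-sample pooled-variance t-test, two-sided).
s_p² = [(18−1)·7.1² + (19−1)·5.996²]/(18+19−2) = 42.9745
t = (73.9 − 80.32)/√[42.9745·(1/18 + 1/19)] = -2.98
df = n₁ + n₂ − 2 = 35
Two-sided p-value ≈ 0.005
Since p ≈ 0.005 < α = 0.05, reject H0; the data support H1.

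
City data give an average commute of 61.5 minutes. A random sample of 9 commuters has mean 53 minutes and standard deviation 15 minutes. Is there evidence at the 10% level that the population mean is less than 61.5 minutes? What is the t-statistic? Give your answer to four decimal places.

-1.7000

H0: μ = 61.5; H1: μ < 61.5 (one-sample t-test, left-tailed).
t = (x̄ − μ₀)/(s/√n) = (53 − 61.5)/(15/√9) = -1.7000
df = n − 1 = 8
p-value = P(T ≤ -1.7000) ≈ 0.0638
Since p ≈ 0.0638 < α = 0.1, reject H0; the evidence is statistically significant.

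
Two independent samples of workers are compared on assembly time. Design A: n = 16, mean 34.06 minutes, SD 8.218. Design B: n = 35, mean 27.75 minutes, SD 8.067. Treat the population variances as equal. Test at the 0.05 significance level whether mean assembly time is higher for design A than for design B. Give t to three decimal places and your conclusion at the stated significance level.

t = 2.577; reject H0

Let group 1 = design A, group 2 = design B. H0: μ_1 = μ_2; H1: μ_1 > μ_2 (two-sample pooled-variance t-test, right-tailed).
s_p² = [(16−1)·8.218² + (35−1)·8.067²]/(16+35−2) = 65.8293
t = (34.06 − 27.75)/√[65.8293·(1/16 + 1/35)] = 2.577
df = n₁ + n₂ − 2 = 49
p-value = P(T ≥ 2.577) ≈ 0.007
Since p ≈ 0.007 < α = 0.05, reject H0; the data support H1.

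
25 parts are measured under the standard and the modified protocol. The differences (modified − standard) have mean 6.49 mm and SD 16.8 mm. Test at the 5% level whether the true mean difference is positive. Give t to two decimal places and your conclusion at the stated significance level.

H0: μ_d = 0; H1: μ_d > 0 (paired t-test on the differences, right-tailed).
t = d̄/(s_d/√n) = 6.49/(16.8/√25) = 1.93
df = n − 1 = 24
p-value = P(T ≥ 1.93) ≈ 0.033
Since p ≈ 0.033 < α = 0.05, reject H0; the evidence is statistically significant.

t = 1.93; reject H0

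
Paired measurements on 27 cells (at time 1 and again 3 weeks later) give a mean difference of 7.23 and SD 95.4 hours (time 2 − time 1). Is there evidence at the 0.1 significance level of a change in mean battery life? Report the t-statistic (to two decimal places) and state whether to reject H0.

H0: μ_d = 0; H1: μ_d ≠ 0 (paired t-test on the differences, two-sided).
t = d̄/(s_d/√n) = 7.23/(95.4/√27) = 0.39
df = n − 1 = 26
Two-sided p-value ≈ 0.6969
Since p ≈ 0.6969 > α = 0.1, fail to reject H0; the data do not provide sufficient evidence against H0.

t = 0.39; fail to reject H0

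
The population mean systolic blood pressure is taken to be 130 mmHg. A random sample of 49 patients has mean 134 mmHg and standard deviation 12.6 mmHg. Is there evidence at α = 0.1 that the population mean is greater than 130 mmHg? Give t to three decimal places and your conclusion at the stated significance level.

t = 2.222; reject H0

H0: μ = 130; H1: μ > 130 (one-sample t-test, right-tailed).
t = (x̄ − μ₀)/(s/√n) = (134 − 130)/(12.6/√49) = 2.222
df = n − 1 = 48
p-value = P(T ≥ 2.222) ≈ 0.0155
Since p ≈ 0.0155 < α = 0.1, reject H0; the evidence is statistically significant.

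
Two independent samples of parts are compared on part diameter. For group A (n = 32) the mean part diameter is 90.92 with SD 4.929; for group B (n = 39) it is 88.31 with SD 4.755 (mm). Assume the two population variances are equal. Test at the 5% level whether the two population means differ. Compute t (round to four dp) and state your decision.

Let group 1 = group A, group 2 = group B. H0: μ_1 = μ_2; H1: μ_1 ≠ μ_2 (two-sample pooled-variance t-test, two-sided).
s_p² = [(32−1)·4.929² + (39−1)·4.755²]/(32+39−2) = 23.3671
t = (90.92 − 88.31)/√[23.3671·(1/32 + 1/39)] = 2.2637
df = n₁ + n₂ − 2 = 69
Two-sided p-value ≈ 0.027
Since p ≈ 0.027 < α = 0.05, reject H0; the evidence is statistically significant.

t = 2.2637; reject H0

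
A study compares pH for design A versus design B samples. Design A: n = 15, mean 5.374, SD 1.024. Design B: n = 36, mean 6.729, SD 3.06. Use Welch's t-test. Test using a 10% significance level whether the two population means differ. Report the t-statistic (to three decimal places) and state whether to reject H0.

t = -2.359; reject H0

Let group 1 = design A, group 2 = design B. H0: μ_1 = μ_2; H1: μ_1 ≠ μ_2 (Welch's two-sample t-test, two-sided).
t = (x̄_1 − x̄_2)/√(s_1²/n_1 + s_2²/n_2) = (5.374 − 6.729)/√(1.024²/15 + 3.06²/36) = -2.359
Welch–Satterthwaite df ≈ 47.72
Two-sided p-value ≈ 0.022
Since p ≈ 0.022 < α = 0.1, reject H0; the data support H1.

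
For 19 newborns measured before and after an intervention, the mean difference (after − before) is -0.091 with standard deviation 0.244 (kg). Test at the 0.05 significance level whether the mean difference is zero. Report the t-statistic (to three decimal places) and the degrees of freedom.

t = -1.626, df = 18

H0: μ_d = 0; H1: μ_d ≠ 0 (paired t-test on the differences, two-sided).
t = d̄/(s_d/√n) = -0.091/(0.244/√19) = -1.626
df = n − 1 = 18
Two-sided p-value ≈ 0.1214
Since p ≈ 0.1214 > α = 0.05, fail to reject H0; the data do not provide sufficient evidence against H0.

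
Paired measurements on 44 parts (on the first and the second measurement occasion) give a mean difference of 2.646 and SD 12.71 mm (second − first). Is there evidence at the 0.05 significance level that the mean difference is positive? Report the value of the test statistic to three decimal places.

H0: μ_d = 0; H1: μ_d > 0 (paired t-test on the differences, right-tailed).
t = d̄/(s_d/√n) = 2.646/(12.71/√44) = 1.381
df = n − 1 = 43
p-value = P(T ≥ 1.381) ≈ 0.0872
Since p ≈ 0.0872 > α = 0.05, fail to reject H0; the data do not provide sufficient evidence against H0.

1.381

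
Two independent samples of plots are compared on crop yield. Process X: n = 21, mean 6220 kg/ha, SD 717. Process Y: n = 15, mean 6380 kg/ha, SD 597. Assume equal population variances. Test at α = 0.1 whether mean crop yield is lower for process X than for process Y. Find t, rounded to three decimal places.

-0.706

Let group 1 = process X, group 2 = process Y. H0: μ_1 = μ_2; H1: μ_1 < μ_2 (two-sample pooled-variance t-test, left-tailed).
s_p² = [(21−1)·717² + (15−1)·597²]/(21+15−2) = 449162
t = (6220 − 6380)/√[449162·(1/21 + 1/15)] = -0.706
df = n₁ + n₂ − 2 = 34
p-value = P(T ≤ -0.706) ≈ 0.2424
Since p ≈ 0.2424 > α = 0.1, fail to reject H0; the data do not provide sufficient evidence against H0.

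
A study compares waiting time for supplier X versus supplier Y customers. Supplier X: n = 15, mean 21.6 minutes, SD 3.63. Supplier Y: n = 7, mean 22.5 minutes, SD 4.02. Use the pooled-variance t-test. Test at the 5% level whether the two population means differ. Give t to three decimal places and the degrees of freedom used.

Let group 1 = supplier X, group 2 = supplier Y. H0: μ_1 = μ_2; H1: μ_1 ≠ μ_2 (two-sample pooled-variance t-test, two-sided).
s_p² = [(15−1)·3.63² + (7−1)·4.02²]/(15+7−2) = 14.0719
t = (21.6 − 22.5)/√[14.0719·(1/15 + 1/7)] = -0.524
df = n₁ + n₂ − 2 = 20
Two-sided p-value ≈ 0.606
Since p ≈ 0.606 > α = 0.05, fail to reject H0; the evidence is not statistically significant.

t = -0.524, df = 20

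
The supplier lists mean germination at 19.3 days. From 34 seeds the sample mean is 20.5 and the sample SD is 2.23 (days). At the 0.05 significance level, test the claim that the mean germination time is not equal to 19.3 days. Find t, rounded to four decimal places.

3.1377

H0: μ = 19.3; H1: μ ≠ 19.3 (one-sample t-test, two-sided).
t = (x̄ − μ₀)/(s/√n) = (20.5 − 19.3)/(2.23/√34) = 3.1377
df = n − 1 = 33
Two-sided p-value ≈ 0.004
Since p ≈ 0.004 < α = 0.05, reject H0; the data support H1.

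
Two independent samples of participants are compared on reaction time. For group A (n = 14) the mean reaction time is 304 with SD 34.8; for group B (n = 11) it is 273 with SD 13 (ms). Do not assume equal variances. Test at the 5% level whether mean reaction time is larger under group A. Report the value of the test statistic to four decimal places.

3.0715

Let group 1 = group A, group 2 = group B. H0: μ_1 = μ_2; H1: μ_1 > μ_2 (Welch's two-sample t-test, right-tailed).
t = (x̄_1 − x̄_2)/√(s_1²/n_1 + s_2²/n_2) = (304 − 273)/√(34.8²/14 + 13²/11) = 3.0715
Welch–Satterthwaite df ≈ 17.32
p-value = P(T ≥ 3.0715) ≈ 0.0034
Since p ≈ 0.0034 < α = 0.05, reject H0; the evidence is statistically significant.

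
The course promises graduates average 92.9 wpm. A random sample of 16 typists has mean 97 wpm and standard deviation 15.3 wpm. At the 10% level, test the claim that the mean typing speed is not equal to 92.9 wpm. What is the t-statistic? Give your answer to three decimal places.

H0: μ = 92.9; H1: μ ≠ 92.9 (one-sample t-test, two-sided).
t = (x̄ − μ₀)/(s/√n) = (97 − 92.9)/(15.3/√16) = 1.072
df = n − 1 = 15
Two-sided p-value ≈ 0.301
Since p ≈ 0.301 > α = 0.1, fail to reject H0; the evidence is not statistically significant.

1.072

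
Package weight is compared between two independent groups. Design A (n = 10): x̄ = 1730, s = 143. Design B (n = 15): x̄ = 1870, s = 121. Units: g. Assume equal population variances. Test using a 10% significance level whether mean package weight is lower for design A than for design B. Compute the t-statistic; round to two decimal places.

-2.64

Let group 1 = design A, group 2 = design B. H0: μ_1 = μ_2; H1: μ_1 < μ_2 (two-sample pooled-variance t-test, left-tailed).
s_p² = [(10−1)·143² + (15−1)·121²]/(10+15−2) = 16913.7
t = (1730 − 1870)/√[16913.7·(1/10 + 1/15)] = -2.64
df = n₁ + n₂ − 2 = 23
p-value = P(T ≤ -2.64) ≈ 0.0074
Since p ≈ 0.0074 < α = 0.1, reject H0; the data support H1.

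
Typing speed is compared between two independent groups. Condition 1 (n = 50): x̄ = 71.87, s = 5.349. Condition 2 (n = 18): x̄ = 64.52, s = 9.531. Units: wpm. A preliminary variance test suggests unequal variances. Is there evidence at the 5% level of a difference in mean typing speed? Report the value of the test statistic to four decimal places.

3.1007

Let group 1 = condition 1, group 2 = condition 2. H0: μ_1 = μ_2; H1: μ_1 ≠ μ_2 (Welch's two-sample t-test, two-sided).
t = (x̄_1 − x̄_2)/√(s_1²/n_1 + s_2²/n_2) = (71.87 − 64.52)/√(5.349²/50 + 9.531²/18) = 3.1007
Welch–Satterthwaite df ≈ 20.98
Two-sided p-value ≈ 0.0054
Since p ≈ 0.0054 < α = 0.05, reject H0; the evidence is statistically significant.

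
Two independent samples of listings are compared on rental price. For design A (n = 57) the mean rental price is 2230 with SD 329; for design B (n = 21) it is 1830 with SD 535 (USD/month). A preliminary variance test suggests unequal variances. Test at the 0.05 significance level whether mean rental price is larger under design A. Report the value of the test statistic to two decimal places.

Let group 1 = design A, group 2 = design B. H0: μ_1 = μ_2; H1: μ_1 > μ_2 (Welch's two-sample t-test, right-tailed).
t = (x̄_1 − x̄_2)/√(s_1²/n_1 + s_2²/n_2) = (2230 − 1830)/√(329²/57 + 535²/21) = 3.21
Welch–Satterthwaite df ≈ 25.78
p-value = P(T ≥ 3.21) ≈ 0.002
Since p ≈ 0.002 < α = 0.05, reject H0; the evidence is statistically significant.

3.21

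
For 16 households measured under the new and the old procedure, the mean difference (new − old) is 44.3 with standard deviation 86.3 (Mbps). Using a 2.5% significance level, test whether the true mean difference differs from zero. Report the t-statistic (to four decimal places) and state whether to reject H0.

t = 2.0533; fail to reject H0

H0: μ_d = 0; H1: μ_d ≠ 0 (paired t-test on the differences, two-sided).
t = d̄/(s_d/√n) = 44.3/(86.3/√16) = 2.0533
df = n − 1 = 15
Two-sided p-value ≈ 0.0579
Since p ≈ 0.0579 > α = 0.025, fail to reject H0; the evidence is not statistically significant.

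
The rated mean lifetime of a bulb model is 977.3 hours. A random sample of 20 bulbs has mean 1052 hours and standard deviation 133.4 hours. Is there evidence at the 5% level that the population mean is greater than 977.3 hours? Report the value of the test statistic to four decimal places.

H0: μ = 977.3; H1: μ > 977.3 (one-sample t-test, right-tailed).
t = (x̄ − μ₀)/(s/√n) = (1052 − 977.3)/(133.4/√20) = 2.5043
df = n − 1 = 19
p-value = P(T ≥ 2.5043) ≈ 0.0108
Since p ≈ 0.0108 < α = 0.05, reject H0; the evidence is statistically significant.

2.5043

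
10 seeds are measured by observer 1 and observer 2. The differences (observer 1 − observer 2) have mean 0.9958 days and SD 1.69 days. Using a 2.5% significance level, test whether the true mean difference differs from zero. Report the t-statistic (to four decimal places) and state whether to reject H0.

H0: μ_d = 0; H1: μ_d ≠ 0 (paired t-test on the differences, two-sided).
t = d̄/(s_d/√n) = 0.9958/(1.69/√10) = 1.8633
df = n − 1 = 9
Two-sided p-value ≈ 0.095
Since p ≈ 0.095 > α = 0.025, fail to reject H0; the data do not provide sufficient evidence against H0.

t = 1.8633; fail to reject H0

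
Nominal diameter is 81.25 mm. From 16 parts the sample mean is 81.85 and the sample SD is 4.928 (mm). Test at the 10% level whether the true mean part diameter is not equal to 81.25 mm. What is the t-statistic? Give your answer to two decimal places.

0.49

H0: μ = 81.25; H1: μ ≠ 81.25 (one-sample t-test, two-sided).
t = (x̄ − μ₀)/(s/√n) = (81.85 − 81.25)/(4.928/√16) = 0.49
df = n − 1 = 15
Two-sided p-value ≈ 0.6333
Since p ≈ 0.6333 > α = 0.1, fail to reject H0; the evidence is not statistically significant.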